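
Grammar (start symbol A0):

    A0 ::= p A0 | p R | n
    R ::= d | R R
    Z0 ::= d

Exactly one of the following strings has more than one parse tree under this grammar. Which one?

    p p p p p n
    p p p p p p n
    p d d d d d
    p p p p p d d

p p p p p n: 1 tree
p p p p p p n: 1 tree
p d d d d d: 14 trees
p p p p p d d: 1 tree

p d d d d d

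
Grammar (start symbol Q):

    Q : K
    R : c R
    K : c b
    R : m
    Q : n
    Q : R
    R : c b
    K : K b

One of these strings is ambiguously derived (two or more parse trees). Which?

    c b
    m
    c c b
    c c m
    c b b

c b: 2 trees
m: 1 tree
c c b: 1 tree
c c m: 1 tree
c b b: 1 tree

c b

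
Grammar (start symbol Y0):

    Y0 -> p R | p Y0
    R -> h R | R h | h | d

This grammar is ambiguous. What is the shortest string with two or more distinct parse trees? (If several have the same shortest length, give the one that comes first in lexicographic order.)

length 2: no string has ≥2 trees
length 3: p h h has 2 parse trees

Two derivations of p h h:
  Y0 ⇒ p R ⇒ p h R ⇒ p h h
  Y0 ⇒ p R ⇒ p R h ⇒ p h h

p h h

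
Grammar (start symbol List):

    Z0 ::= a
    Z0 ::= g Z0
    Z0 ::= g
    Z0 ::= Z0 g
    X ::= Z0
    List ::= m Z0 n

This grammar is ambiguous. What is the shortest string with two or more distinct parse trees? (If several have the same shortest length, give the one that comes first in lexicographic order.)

m g g n

length 3: no string has ≥2 trees
length 4: m g g n has 2 parse trees

Two derivations of m g g n:
  List ⇒ m Z0 n ⇒ m g Z0 n ⇒ m g g n
  List ⇒ m Z0 n ⇒ m Z0 g n ⇒ m g g n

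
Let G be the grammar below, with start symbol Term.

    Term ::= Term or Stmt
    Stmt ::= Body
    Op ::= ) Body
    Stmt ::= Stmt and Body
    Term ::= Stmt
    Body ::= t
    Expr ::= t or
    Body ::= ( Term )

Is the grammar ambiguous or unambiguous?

Unambiguous

Only Term, Stmt, Body are reachable from Term; ignoring the rest: Term → Term or Stmt | Stmt  ;  Stmt → Stmt and Body | Body  — a left-associative chain with Body at the bottom. Each string factors uniquely by precedence.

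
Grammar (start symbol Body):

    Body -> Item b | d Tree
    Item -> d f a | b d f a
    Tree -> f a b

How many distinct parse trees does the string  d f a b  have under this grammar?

Parse trees for d f a b:
  [Body [Item d f a] b]
  [Body d [Tree f a b]]

2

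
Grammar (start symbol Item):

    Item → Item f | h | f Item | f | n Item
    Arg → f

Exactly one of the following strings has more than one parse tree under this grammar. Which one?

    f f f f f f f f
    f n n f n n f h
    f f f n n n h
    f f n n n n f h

f f f f f f f f

f f f f f f f f: 128 trees
f n n f n n f h: 1 tree
f f f n n n h: 1 tree
f f n n n n f h: 1 tree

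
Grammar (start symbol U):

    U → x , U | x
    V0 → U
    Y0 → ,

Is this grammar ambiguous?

Only U is reachable from U; ignoring the rest: The reachable grammar is A → atom sep A | atom. Each atom is followed by either the separator (recurse) or end-of-string (stop) — no choice point.

Unambiguous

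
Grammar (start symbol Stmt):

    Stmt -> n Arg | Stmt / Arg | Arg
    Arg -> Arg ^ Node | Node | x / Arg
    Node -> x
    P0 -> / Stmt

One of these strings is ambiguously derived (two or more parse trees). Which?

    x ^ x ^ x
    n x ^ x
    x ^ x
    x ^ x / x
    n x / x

x ^ x ^ x: 1 tree
n x ^ x: 1 tree
x ^ x: 1 tree
x ^ x / x: 1 tree
n x / x: 2 trees

n x / x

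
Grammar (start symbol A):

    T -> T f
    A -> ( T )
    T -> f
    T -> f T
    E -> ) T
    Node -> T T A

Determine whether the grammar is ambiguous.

Witness: ( f f )

Derivation 1: A ⇒ ( T ) ⇒ ( T f ) ⇒ ( f f )
Derivation 2: A ⇒ ( T ) ⇒ ( f T ) ⇒ ( f f )

Two distinct leftmost derivations for the same string.

Ambiguous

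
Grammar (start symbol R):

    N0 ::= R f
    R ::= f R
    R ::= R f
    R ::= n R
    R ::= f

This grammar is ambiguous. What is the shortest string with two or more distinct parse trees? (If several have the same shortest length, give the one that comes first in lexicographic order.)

f f

length 1: no string has ≥2 trees
length 2: f f has 2 parse trees

Two derivations of f f:
  R ⇒ f R ⇒ f f
  R ⇒ R f ⇒ f f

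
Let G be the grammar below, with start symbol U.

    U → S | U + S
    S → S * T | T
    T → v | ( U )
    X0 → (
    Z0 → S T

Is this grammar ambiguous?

(X0, Z0 are unreachable from U, so their rules don't affect L(U).) The grammar is stratified — U handles '+' (left-recursive), S handles '*', T atoms. Each operator has a fixed associativity and precedence level, so every string has one parse.

Unambiguous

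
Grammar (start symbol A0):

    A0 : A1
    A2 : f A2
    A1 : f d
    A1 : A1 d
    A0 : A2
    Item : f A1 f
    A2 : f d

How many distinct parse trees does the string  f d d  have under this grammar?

1

Parse trees for f d d:
  [A0 [A1 [A1 f d] d]]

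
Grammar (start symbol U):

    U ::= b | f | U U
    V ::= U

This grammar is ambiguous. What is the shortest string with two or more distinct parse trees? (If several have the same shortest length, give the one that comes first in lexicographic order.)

b b b

length 1: no string has ≥2 trees
length 2: no string has ≥2 trees
length 3: b b b has 2 parse trees

Two derivations of b b b:
  U ⇒ U U ⇒ b U ⇒ b U U ⇒ b b U ⇒ b b b
  U ⇒ U U ⇒ U U U ⇒ b U U ⇒ b b U ⇒ b b b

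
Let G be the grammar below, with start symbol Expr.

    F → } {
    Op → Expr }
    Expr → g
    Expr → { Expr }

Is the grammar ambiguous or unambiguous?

Unambiguous

(Op, F are unreachable from Expr, so their rules don't affect L(Expr).) L(Expr) is { openⁿ atom closeⁿ : n ≥ 0 }. The bracket depth fixes n, and the derivation is forced at every step.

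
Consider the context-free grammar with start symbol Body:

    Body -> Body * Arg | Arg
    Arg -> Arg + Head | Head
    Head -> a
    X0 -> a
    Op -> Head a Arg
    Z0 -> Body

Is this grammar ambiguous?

Unambiguous

(X0, Op, Z0 are unreachable from Body, so their rules don't affect L(Body).) The grammar is stratified — Body handles '*' (left-recursive), Arg handles '+', Head atoms. Each operator has a fixed associativity and precedence level, so every string has one parse.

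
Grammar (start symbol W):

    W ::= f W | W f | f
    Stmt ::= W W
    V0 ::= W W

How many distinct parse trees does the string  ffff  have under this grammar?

Parse trees for ffff:
  [W f [W f [W f [W f]]]]
  [W f [W f [W [W f] f]]]
  [W f [W [W f [W f]] f]]
  [W f [W [W [W f] f] f]]
  [W [W f [W f [W f]]] f]
  [W [W f [W [W f] f]] f]
  [W [W [W f [W f]] f] f]
  [W [W [W [W f] f] f] f]

8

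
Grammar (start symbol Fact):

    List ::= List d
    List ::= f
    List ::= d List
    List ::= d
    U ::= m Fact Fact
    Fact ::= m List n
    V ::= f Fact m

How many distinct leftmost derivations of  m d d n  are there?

2

Parse trees for m d d n:
  [Fact m [List [List d] d] n]
  [Fact m [List d [List d]] n]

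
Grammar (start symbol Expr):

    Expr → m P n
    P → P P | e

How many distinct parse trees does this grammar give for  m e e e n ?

Parse trees for m e e e n:
  [Expr m [P [P e] [P [P e] [P e]]] n]
  [Expr m [P [P [P e] [P e]] [P e]] n]

2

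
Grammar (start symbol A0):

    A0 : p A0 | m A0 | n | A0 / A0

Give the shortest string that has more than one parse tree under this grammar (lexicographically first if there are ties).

m n / n

length 1: no string has ≥2 trees
length 2: no string has ≥2 trees
length 3: no string has ≥2 trees
length 4: m n / n has 2 parse trees

Two derivations of m n / n:
  A0 ⇒ m A0 ⇒ m A0 / A0 ⇒ m n / A0 ⇒ m n / n
  A0 ⇒ A0 / A0 ⇒ m A0 / A0 ⇒ m n / A0 ⇒ m n / n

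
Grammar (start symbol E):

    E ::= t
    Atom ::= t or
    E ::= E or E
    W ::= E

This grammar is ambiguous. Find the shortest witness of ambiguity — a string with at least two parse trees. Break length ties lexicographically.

length 1: no string has ≥2 trees
length 3: no string has ≥2 trees
length 5: t or t or t has 2 parse trees

Two derivations of t or t or t:
  E ⇒ E or E ⇒ t or E ⇒ t or E or E ⇒ t or t or E ⇒ t or t or t
  E ⇒ E or E ⇒ E or E or E ⇒ t or E or E ⇒ t or t or E ⇒ t or t or t

t or t or t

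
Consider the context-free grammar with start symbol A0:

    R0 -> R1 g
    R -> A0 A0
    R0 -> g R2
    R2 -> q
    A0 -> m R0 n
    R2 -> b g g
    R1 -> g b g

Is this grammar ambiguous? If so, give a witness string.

Ambiguous

Witness: m g b g g n

Derivation 1: A0 ⇒ m R0 n ⇒ m R1 g n ⇒ m g b g g n
Derivation 2: A0 ⇒ m R0 n ⇒ m g R2 n ⇒ m g b g g n

Two distinct leftmost derivations for the same string.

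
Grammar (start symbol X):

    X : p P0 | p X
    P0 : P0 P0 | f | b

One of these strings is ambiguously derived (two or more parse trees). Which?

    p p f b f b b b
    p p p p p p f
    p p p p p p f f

p p f b f b b b

p p f b f b b b: 42 trees
p p p p p p f: 1 tree
p p p p p p f f: 1 tree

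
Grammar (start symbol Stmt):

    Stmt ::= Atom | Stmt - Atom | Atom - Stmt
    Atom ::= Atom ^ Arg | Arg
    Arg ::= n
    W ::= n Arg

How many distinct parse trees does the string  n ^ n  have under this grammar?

Parse trees for n ^ n:
  [Stmt [Atom [Atom [Arg n]] ^ [Arg n]]]

1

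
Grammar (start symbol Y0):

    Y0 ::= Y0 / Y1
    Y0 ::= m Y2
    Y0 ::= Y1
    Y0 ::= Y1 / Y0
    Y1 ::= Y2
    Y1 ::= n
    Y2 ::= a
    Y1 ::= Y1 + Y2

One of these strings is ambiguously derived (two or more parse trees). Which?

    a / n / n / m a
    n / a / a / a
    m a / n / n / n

n / a / a / a

a / n / n / m a: 1 tree
n / a / a / a: 8 trees
m a / n / n / n: 1 tree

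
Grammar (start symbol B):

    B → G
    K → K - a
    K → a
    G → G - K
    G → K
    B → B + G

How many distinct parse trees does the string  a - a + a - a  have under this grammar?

Parse trees for a - a + a - a:
  [B [B [G [G [K a]] - [K a]]] + [G [G [K a]] - [K a]]]
  [B [B [G [G [K a]] - [K a]]] + [G [K [K a] - a]]]
  [B [B [G [K [K a] - a]]] + [G [G [K a]] - [K a]]]
  [B [B [G [K [K a] - a]]] + [G [K [K a] - a]]]

4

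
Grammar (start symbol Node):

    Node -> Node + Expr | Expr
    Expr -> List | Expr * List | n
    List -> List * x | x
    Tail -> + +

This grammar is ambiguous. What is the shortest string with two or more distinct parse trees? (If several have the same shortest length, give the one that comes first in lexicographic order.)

length 1: no string has ≥2 trees
length 3: x * x has 2 parse trees

Two derivations of x * x:
  Node ⇒ Expr ⇒ List ⇒ List * x ⇒ x * x
  Node ⇒ Expr ⇒ Expr * List ⇒ List * List ⇒ x * List ⇒ x * x

x * x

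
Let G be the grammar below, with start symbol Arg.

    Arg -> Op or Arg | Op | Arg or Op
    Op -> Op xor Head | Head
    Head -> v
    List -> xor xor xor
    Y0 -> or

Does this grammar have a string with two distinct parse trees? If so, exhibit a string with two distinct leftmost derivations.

Ambiguous

Witness: v or v

Derivation 1: Arg ⇒ Op or Arg ⇒ Head or Arg ⇒ v or Arg ⇒ v or Op ⇒ v or Head ⇒ v or v
Derivation 2: Arg ⇒ Arg or Op ⇒ Op or Op ⇒ Head or Op ⇒ v or Op ⇒ v or Head ⇒ v or v

Two distinct leftmost derivations for the same string.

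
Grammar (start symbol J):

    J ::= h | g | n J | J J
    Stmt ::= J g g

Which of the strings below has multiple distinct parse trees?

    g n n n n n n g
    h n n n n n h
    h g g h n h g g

g n n n n n n g: 1 tree
h n n n n n h: 1 tree
h g g h n h g g: 202 trees

h g g h n h g g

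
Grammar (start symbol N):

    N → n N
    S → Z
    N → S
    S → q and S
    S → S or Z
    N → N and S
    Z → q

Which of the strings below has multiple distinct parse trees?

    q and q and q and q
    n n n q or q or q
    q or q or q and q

q and q and q and q: 8 trees
n n n q or q or q: 1 tree
q or q or q and q: 1 tree

q and q and q and q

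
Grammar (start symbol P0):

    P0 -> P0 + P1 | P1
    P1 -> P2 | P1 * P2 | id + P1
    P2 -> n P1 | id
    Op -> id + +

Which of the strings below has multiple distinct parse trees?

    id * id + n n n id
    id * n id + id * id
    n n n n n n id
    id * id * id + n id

id * id + n n n id: 1 tree
id * n id + id * id: 4 trees
n n n n n n id: 1 tree
id * id * id + n id: 1 tree

id * n id + id * id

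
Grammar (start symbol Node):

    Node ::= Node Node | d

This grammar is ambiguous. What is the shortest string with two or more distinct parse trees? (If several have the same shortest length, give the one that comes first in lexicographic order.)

length 1: no string has ≥2 trees
length 2: no string has ≥2 trees
length 3: d d d has 2 parse trees

Two derivations of d d d:
  Node ⇒ Node Node ⇒ Node Node Node ⇒ d Node Node ⇒ d d Node ⇒ d d d
  Node ⇒ Node Node ⇒ d Node ⇒ d Node Node ⇒ d d Node ⇒ d d d

d d d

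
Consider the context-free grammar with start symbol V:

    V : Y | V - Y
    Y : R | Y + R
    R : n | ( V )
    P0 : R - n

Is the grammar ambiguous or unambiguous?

Unambiguous

Only V, Y, R are reachable from V; ignoring the rest: This is a standard precedence ladder (V over Y over R), with each level left-recursive on its own operator ('-' at V, '+' at Y). That structure is LR(1), hence unambiguous.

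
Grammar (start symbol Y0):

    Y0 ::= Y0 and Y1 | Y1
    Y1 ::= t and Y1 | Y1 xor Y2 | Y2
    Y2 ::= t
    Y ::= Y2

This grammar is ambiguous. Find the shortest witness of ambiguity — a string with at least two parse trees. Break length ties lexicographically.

t and t

length 1: no string has ≥2 trees
length 3: t and t has 2 parse trees

Two derivations of t and t:
  Y0 ⇒ Y0 and Y1 ⇒ Y1 and Y1 ⇒ Y2 and Y1 ⇒ t and Y1 ⇒ t and Y2 ⇒ t and t
  Y0 ⇒ Y1 ⇒ t and Y1 ⇒ t and Y2 ⇒ t and t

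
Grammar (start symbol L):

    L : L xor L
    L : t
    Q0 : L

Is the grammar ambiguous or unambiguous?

Ambiguous

Witness: t xor t xor t

Derivation 1: L ⇒ L xor L ⇒ L xor L xor L ⇒ t xor L xor L ⇒ t xor t xor L ⇒ t xor t xor t
Derivation 2: L ⇒ L xor L ⇒ t xor L ⇒ t xor L xor L ⇒ t xor t xor L ⇒ t xor t xor t

Two distinct leftmost derivations for the same string.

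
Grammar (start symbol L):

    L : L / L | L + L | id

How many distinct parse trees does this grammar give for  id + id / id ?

Parse trees for id + id / id:
  [L [L [L id] + [L id]] / [L id]]
  [L [L id] + [L [L id] / [L id]]]

2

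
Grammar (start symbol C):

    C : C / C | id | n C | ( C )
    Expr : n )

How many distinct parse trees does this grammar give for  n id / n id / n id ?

7

Parse trees for n id / n id / n id:
  [C [C n [C id]] / [C [C n [C id]] / [C n [C id]]]]
  [C [C n [C id]] / [C n [C [C id] / [C n [C id]]]]]
  [C [C [C n [C id]] / [C n [C id]]] / [C n [C id]]]
  [C [C n [C [C id] / [C n [C id]]]] / [C n [C id]]]
  [C n [C [C id] / [C [C n [C id]] / [C n [C id]]]]]
  [C n [C [C id] / [C n [C [C id] / [C n [C id]]]]]]
  [C n [C [C [C id] / [C n [C id]]] / [C n [C id]]]]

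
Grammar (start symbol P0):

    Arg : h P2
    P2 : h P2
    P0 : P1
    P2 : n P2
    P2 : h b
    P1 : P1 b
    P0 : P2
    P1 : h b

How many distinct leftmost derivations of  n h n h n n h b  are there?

1

Parse trees for n h n h n n h b:
  [P0 [P2 n [P2 h [P2 n [P2 h [P2 n [P2 n [P2 h b]]]]]]]]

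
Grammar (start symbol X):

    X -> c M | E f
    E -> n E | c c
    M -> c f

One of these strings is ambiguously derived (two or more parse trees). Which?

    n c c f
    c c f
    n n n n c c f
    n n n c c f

c c f

n c c f: 1 tree
c c f: 2 trees
n n n n c c f: 1 tree
n n n c c f: 1 tree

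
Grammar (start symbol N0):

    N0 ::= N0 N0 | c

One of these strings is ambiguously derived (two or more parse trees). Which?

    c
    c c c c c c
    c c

c: 1 tree
c c c c c c: 42 trees
c c: 1 tree

c c c c c c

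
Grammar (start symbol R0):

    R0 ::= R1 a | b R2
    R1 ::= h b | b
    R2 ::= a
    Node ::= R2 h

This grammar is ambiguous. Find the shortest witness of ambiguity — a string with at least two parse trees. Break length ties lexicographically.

length 2: b a has 2 parse trees

Two derivations of b a:
  R0 ⇒ R1 a ⇒ b a
  R0 ⇒ b R2 ⇒ b a

b a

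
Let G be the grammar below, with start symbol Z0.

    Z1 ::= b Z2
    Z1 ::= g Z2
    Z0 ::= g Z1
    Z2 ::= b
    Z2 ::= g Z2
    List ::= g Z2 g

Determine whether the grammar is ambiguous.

Only Z0, Z1, Z2 are reachable from Z0; ignoring the rest: Each reachable nonterminal has at most one production per leading terminal, and all productions are right-linear; the derivation is determined token-by-token.

Unambiguous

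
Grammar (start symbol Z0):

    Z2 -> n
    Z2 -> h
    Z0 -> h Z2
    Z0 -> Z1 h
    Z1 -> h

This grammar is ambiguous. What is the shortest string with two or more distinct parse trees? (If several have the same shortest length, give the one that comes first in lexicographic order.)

length 2: h h has 2 parse trees

Two derivations of h h:
  Z0 ⇒ h Z2 ⇒ h h
  Z0 ⇒ Z1 h ⇒ h h

h h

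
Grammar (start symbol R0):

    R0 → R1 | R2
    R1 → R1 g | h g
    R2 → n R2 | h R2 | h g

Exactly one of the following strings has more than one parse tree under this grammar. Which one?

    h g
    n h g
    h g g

h g

h g: 2 trees
n h g: 1 tree
h g g: 1 tree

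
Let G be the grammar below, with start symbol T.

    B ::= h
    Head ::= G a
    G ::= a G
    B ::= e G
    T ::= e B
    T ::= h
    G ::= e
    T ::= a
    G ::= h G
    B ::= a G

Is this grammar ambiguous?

Unambiguous

(Head is unreachable from T, so its rules don't affect L(T).) Each reachable nonterminal has at most one production per leading terminal, and all productions are right-linear; the derivation is determined token-by-token.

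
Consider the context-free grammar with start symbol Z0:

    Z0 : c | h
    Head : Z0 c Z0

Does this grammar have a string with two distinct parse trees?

Unambiguous

(Head is unreachable from Z0, so its rules don't affect L(Z0).) Restricted to the reachable nonterminals, every rule has the form A → t or A → t B, and no two rules for the same A share a first terminal. The grammar encodes a DFA — one run per string.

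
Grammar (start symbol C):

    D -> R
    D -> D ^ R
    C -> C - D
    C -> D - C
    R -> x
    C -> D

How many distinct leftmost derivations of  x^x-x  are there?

2

Parse trees for x^x-x:
  [C [C [D [D [R x]] ^ [R x]]] - [D [R x]]]
  [C [D [D [R x]] ^ [R x]] - [C [D [R x]]]]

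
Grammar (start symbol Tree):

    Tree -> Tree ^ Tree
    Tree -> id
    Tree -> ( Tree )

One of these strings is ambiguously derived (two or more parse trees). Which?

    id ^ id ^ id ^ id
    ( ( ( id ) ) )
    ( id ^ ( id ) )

id ^ id ^ id ^ id

id ^ id ^ id ^ id: 5 trees
( ( ( id ) ) ): 1 tree
( id ^ ( id ) ): 1 tree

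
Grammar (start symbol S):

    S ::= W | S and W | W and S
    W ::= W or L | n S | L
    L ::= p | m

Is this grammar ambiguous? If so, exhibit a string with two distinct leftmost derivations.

Ambiguous

Witness: m and m

Derivation 1: S ⇒ S and W ⇒ W and W ⇒ L and W ⇒ m and W ⇒ m and L ⇒ m and m
Derivation 2: S ⇒ W and S ⇒ L and S ⇒ m and S ⇒ m and W ⇒ m and L ⇒ m and m

Two distinct leftmost derivations for the same string.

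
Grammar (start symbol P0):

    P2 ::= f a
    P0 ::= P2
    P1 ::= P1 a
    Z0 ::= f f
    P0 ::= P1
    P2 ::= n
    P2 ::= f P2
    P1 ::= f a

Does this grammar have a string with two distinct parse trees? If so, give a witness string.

Witness: f a

Derivation 1: P0 ⇒ P2 ⇒ f a
Derivation 2: P0 ⇒ P1 ⇒ f a

Two distinct leftmost derivations for the same string.

Ambiguous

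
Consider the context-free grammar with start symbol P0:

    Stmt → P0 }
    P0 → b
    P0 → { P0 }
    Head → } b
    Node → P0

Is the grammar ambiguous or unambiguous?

Unambiguous

(Node, Head, Stmt are unreachable from P0, so their rules don't affect L(P0).) Each string is a nest of matched brackets around a single atom. An opening bracket forces the recursive rule; an atom forces the base rule.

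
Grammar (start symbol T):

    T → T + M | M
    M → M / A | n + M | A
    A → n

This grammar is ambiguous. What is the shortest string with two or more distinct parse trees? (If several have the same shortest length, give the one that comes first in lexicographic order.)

length 1: no string has ≥2 trees
length 3: n + n has 2 parse trees

Two derivations of n + n:
  T ⇒ T + M ⇒ M + M ⇒ A + M ⇒ n + M ⇒ n + A ⇒ n + n
  T ⇒ M ⇒ n + M ⇒ n + A ⇒ n + n

n + n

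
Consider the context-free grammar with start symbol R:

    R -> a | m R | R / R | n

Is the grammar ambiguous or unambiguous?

Ambiguous

Witness: m a / a

Derivation 1: R ⇒ m R ⇒ m R / R ⇒ m a / R ⇒ m a / a
Derivation 2: R ⇒ R / R ⇒ m R / R ⇒ m a / R ⇒ m a / a

Two distinct leftmost derivations for the same string.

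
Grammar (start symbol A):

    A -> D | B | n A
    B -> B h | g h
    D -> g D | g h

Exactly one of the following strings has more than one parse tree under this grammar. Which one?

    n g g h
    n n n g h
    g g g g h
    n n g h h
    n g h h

n n n g h

n g g h: 1 tree
n n n g h: 2 trees
g g g g h: 1 tree
n n g h h: 1 tree
n g h h: 1 tree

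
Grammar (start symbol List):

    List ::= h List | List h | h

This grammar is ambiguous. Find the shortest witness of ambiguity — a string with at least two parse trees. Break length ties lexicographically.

length 1: no string has ≥2 trees
length 2: h h has 2 parse trees

Two derivations of h h:
  List ⇒ h List ⇒ h h
  List ⇒ List h ⇒ h h

h h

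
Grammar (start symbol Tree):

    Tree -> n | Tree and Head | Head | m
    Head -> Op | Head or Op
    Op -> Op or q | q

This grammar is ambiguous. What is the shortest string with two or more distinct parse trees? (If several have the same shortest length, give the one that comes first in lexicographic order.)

length 1: no string has ≥2 trees
length 3: q or q has 2 parse trees

Two derivations of q or q:
  Tree ⇒ Head ⇒ Op ⇒ Op or q ⇒ q or q
  Tree ⇒ Head ⇒ Head or Op ⇒ Op or Op ⇒ q or Op ⇒ q or q

q or q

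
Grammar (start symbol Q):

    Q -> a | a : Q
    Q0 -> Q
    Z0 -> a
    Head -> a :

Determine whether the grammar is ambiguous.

(Q0, Z0, Head are unreachable from Q, so their rules don't affect L(Q).) The reachable grammar is A → atom sep A | atom. Each atom is followed by either the separator (recurse) or end-of-string (stop) — no choice point.

Unambiguous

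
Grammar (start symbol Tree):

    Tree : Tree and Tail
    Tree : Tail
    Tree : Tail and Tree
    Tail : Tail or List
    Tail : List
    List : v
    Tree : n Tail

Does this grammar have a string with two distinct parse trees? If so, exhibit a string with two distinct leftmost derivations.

Witness: v and v

Derivation 1: Tree ⇒ Tree and Tail ⇒ Tail and Tail ⇒ List and Tail ⇒ v and Tail ⇒ v and List ⇒ v and v
Derivation 2: Tree ⇒ Tail and Tree ⇒ List and Tree ⇒ v and Tree ⇒ v and Tail ⇒ v and List ⇒ v and v

Two distinct leftmost derivations for the same string.

Ambiguous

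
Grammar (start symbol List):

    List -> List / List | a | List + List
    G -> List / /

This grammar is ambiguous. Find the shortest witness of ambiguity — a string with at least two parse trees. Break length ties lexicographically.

length 1: no string has ≥2 trees
length 3: no string has ≥2 trees
length 5: a + a + a has 2 parse trees

Two derivations of a + a + a:
  List ⇒ List + List ⇒ a + List ⇒ a + List + List ⇒ a + a + List ⇒ a + a + a
  List ⇒ List + List ⇒ List + List + List ⇒ a + List + List ⇒ a + a + List ⇒ a + a + a

a + a + a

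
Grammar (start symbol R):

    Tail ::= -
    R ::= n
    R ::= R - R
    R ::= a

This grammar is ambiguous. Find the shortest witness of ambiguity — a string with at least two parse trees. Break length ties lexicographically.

length 1: no string has ≥2 trees
length 3: no string has ≥2 trees
length 5: a - a - a has 2 parse trees

Two derivations of a - a - a:
  R ⇒ R - R ⇒ R - R - R ⇒ a - R - R ⇒ a - a - R ⇒ a - a - a
  R ⇒ R - R ⇒ a - R ⇒ a - R - R ⇒ a - a - R ⇒ a - a - a

a - a - a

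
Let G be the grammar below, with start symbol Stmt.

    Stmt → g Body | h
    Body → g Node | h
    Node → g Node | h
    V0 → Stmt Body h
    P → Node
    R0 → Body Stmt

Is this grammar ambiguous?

Unambiguous

Only Stmt, Body, Node are reachable from Stmt; ignoring the rest: The reachable rules are right-linear with at most one rule per (nonterminal, next-terminal) pair. Each input token forces the next rule, so parsing is deterministic.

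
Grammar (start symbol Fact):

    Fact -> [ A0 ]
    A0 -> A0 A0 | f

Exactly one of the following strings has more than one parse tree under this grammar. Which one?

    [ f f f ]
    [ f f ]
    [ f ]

[ f f f ]: 2 trees
[ f f ]: 1 tree
[ f ]: 1 tree

[ f f f ]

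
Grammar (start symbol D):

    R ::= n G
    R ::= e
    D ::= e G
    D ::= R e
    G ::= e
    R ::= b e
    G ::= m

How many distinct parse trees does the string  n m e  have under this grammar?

Parse trees for n m e:
  [D [R n [G m]] e]

1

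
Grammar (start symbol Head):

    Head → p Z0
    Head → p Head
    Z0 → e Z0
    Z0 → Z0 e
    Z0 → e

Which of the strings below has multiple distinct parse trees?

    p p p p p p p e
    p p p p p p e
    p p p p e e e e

p p p p p p p e: 1 tree
p p p p p p e: 1 tree
p p p p e e e e: 8 trees

p p p p e e e e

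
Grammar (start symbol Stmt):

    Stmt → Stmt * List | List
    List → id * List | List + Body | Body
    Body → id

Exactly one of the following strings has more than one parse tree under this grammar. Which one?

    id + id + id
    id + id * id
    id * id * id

id + id + id: 1 tree
id + id * id: 1 tree
id * id * id: 4 trees

id * id * id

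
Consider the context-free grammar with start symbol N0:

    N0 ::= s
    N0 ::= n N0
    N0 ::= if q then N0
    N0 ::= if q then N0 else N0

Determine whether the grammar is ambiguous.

Witness: if q then if q then s else s

Derivation 1: N0 ⇒ if q then N0 ⇒ if q then if q then N0 else N0 ⇒ if q then if q then s else N0 ⇒ if q then if q then s else s
Derivation 2: N0 ⇒ if q then N0 else N0 ⇒ if q then if q then N0 else N0 ⇒ if q then if q then s else N0 ⇒ if q then if q then s else s

Two distinct leftmost derivations for the same string.

Ambiguous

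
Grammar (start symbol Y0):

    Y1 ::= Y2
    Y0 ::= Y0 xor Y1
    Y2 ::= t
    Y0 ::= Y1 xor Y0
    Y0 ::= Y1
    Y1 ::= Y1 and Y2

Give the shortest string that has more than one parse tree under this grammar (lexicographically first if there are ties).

t xor t

length 1: no string has ≥2 trees
length 3: t xor t has 2 parse trees

Two derivations of t xor t:
  Y0 ⇒ Y0 xor Y1 ⇒ Y1 xor Y1 ⇒ Y2 xor Y1 ⇒ t xor Y1 ⇒ t xor Y2 ⇒ t xor t
  Y0 ⇒ Y1 xor Y0 ⇒ Y2 xor Y0 ⇒ t xor Y0 ⇒ t xor Y1 ⇒ t xor Y2 ⇒ t xor t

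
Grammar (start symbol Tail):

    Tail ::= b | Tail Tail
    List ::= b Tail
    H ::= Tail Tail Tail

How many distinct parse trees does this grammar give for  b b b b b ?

14

Parse trees for b b b b b (showing first 6 of 14):
  [Tail [Tail b] [Tail [Tail b] [Tail [Tail b] [Tail [Tail b] [Tail b]]]]]
  [Tail [Tail b] [Tail [Tail b] [Tail [Tail [Tail b] [Tail b]] [Tail b]]]]
  [Tail [Tail b] [Tail [Tail [Tail b] [Tail b]] [Tail [Tail b] [Tail b]]]]
  [Tail [Tail b] [Tail [Tail [Tail b] [Tail [Tail b] [Tail b]]] [Tail b]]]
  [Tail [Tail b] [Tail [Tail [Tail [Tail b] [Tail b]] [Tail b]] [Tail b]]]
  [Tail [Tail [Tail b] [Tail b]] [Tail [Tail b] [Tail [Tail b] [Tail b]]]]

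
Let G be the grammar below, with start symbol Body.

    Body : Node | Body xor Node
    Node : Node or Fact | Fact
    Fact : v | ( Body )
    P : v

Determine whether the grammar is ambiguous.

Only Body, Node, Fact are reachable from Body; ignoring the rest: The grammar is stratified — Body handles 'xor' (left-recursive), Node handles 'or', Fact atoms. Each operator has a fixed associativity and precedence level, so every string has one parse.

Unambiguous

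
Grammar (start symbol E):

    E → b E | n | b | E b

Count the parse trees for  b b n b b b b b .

21

Parse trees for b b n b b b b b (showing first 6 of 21):
  [E b [E b [E [E [E [E [E [E n] b] b] b] b] b]]]
  [E b [E [E b [E [E [E [E [E n] b] b] b] b]] b]]
  [E b [E [E [E b [E [E [E [E n] b] b] b]] b] b]]
  [E b [E [E [E [E b [E [E [E n] b] b]] b] b] b]]
  [E b [E [E [E [E [E b [E [E n] b]] b] b] b] b]]
  [E b [E [E [E [E [E [E b [E n]] b] b] b] b] b]]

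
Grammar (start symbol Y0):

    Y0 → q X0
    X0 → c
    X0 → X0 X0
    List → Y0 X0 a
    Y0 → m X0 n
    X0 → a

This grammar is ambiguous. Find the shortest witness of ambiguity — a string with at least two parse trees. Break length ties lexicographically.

q a a a

length 2: no string has ≥2 trees
length 3: no string has ≥2 trees
length 4: q a a a has 2 parse trees

Two derivations of q a a a:
  Y0 ⇒ q X0 ⇒ q X0 X0 ⇒ q X0 X0 X0 ⇒ q a X0 X0 ⇒ q a a X0 ⇒ q a a a
  Y0 ⇒ q X0 ⇒ q X0 X0 ⇒ q a X0 ⇒ q a X0 X0 ⇒ q a a X0 ⇒ q a a a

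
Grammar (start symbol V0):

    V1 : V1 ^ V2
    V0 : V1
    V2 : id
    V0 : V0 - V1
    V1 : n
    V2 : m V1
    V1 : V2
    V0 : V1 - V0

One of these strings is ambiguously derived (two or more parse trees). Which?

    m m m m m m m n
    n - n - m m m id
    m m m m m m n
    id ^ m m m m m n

n - n - m m m id

m m m m m m m n: 1 tree
n - n - m m m id: 4 trees
m m m m m m n: 1 tree
id ^ m m m m m n: 1 tree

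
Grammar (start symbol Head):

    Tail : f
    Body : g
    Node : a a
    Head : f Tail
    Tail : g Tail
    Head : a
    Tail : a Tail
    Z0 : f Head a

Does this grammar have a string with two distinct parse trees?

(Node, Body, Z0 are unreachable from Head, so their rules don't affect L(Head).) The reachable rules are right-linear with at most one rule per (nonterminal, next-terminal) pair. Each input token forces the next rule, so parsing is deterministic.

Unambiguous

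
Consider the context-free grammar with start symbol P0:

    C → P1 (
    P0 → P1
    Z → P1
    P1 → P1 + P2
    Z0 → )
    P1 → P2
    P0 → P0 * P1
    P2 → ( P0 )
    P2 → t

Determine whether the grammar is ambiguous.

(C, Z0, Z are unreachable from P0, so their rules don't affect L(P0).) This is a standard precedence ladder (P0 over P1 over P2), with each level left-recursive on its own operator ('*' at P0, '+' at P1). That structure is LR(1), hence unambiguous.

Unambiguous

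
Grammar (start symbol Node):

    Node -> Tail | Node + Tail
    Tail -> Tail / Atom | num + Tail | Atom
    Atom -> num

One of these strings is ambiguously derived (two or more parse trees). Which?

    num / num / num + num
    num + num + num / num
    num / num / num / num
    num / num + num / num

num + num + num / num

num / num / num + num: 1 tree
num + num + num / num: 7 trees
num / num / num / num: 1 tree
num / num + num / num: 1 tree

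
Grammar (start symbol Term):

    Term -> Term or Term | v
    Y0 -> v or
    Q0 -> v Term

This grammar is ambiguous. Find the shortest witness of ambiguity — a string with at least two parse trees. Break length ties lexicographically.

length 1: no string has ≥2 trees
length 3: no string has ≥2 trees
length 5: v or v or v has 2 parse trees

Two derivations of v or v or v:
  Term ⇒ Term or Term ⇒ Term or Term or Term ⇒ v or Term or Term ⇒ v or v or Term ⇒ v or v or v
  Term ⇒ Term or Term ⇒ v or Term ⇒ v or Term or Term ⇒ v or v or Term ⇒ v or v or v

v or v or v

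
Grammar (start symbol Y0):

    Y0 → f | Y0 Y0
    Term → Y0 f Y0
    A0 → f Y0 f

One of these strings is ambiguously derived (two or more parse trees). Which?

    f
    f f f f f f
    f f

f: 1 tree
f f f f f f: 42 trees
f f: 1 tree

f f f f f f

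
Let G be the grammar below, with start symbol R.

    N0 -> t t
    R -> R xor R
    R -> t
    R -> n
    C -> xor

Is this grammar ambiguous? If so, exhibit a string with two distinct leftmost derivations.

Witness: n xor n xor n

Derivation 1: R ⇒ R xor R ⇒ R xor R xor R ⇒ n xor R xor R ⇒ n xor n xor R ⇒ n xor n xor n
Derivation 2: R ⇒ R xor R ⇒ n xor R ⇒ n xor R xor R ⇒ n xor n xor R ⇒ n xor n xor n

Two distinct leftmost derivations for the same string.

Ambiguous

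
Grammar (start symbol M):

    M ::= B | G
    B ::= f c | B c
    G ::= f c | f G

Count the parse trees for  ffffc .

Parse trees for ffffc:
  [M [G f [G f [G f [G f c]]]]]

1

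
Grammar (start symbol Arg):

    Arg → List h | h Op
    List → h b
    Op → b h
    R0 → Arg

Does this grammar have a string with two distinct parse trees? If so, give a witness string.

Witness: h b h

Derivation 1: Arg ⇒ List h ⇒ h b h
Derivation 2: Arg ⇒ h Op ⇒ h b h

Two distinct leftmost derivations for the same string.

Ambiguous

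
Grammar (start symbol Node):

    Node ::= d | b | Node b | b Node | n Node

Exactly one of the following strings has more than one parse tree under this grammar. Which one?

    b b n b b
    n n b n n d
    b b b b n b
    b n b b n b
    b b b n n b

b b n b b: 5 trees
n n b n n d: 1 tree
b b b b n b: 1 tree
b n b b n b: 1 tree
b b b n n b: 1 tree

b b n b b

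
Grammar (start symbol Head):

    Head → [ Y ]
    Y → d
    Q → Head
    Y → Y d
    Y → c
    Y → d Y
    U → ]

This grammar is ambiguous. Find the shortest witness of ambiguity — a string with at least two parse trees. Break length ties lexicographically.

[ d d ]

length 3: no string has ≥2 trees
length 4: [ d d ] has 2 parse trees

Two derivations of [ d d ]:
  Head ⇒ [ Y ] ⇒ [ Y d ] ⇒ [ d d ]
  Head ⇒ [ Y ] ⇒ [ d Y ] ⇒ [ d d ]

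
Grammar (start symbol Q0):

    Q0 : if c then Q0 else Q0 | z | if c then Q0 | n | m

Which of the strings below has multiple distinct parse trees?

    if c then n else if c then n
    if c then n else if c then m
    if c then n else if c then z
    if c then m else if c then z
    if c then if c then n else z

if c then n else if c then n: 1 tree
if c then n else if c then m: 1 tree
if c then n else if c then z: 1 tree
if c then m else if c then z: 1 tree
if c then if c then n else z: 2 trees

if c then if c then n else z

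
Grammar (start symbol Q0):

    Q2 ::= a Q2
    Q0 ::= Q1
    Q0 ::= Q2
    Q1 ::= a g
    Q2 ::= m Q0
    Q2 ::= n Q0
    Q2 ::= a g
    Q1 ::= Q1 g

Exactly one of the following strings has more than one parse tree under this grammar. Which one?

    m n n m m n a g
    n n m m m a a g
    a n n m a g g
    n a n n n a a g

m n n m m n a g: 2 trees
n n m m m a a g: 1 tree
a n n m a g g: 1 tree
n a n n n a a g: 1 tree

m n n m m n a g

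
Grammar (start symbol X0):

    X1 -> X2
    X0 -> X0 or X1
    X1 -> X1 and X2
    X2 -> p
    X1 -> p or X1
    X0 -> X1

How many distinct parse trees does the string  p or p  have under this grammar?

2

Parse trees for p or p:
  [X0 [X0 [X1 [X2 p]]] or [X1 [X2 p]]]
  [X0 [X1 p or [X1 [X2 p]]]]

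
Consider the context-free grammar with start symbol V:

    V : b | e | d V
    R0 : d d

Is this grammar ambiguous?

(R0 is unreachable from V, so its rules don't affect L(V).) The reachable rules are right-linear with at most one rule per (nonterminal, next-terminal) pair. Each input token forces the next rule, so parsing is deterministic.

Unambiguous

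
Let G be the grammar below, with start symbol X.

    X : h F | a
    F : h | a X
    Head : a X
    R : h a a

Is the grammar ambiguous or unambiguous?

Only X, F are reachable from X; ignoring the rest: Restricted to the reachable nonterminals, every rule has the form A → t or A → t B, and no two rules for the same A share a first terminal. The grammar encodes a DFA — one run per string.

Unambiguous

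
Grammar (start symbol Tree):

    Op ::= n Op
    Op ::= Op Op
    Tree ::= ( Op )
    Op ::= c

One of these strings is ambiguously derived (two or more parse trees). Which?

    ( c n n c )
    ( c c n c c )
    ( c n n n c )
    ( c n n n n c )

( c c n c c )

( c n n c ): 1 tree
( c c n c c ): 7 trees
( c n n n c ): 1 tree
( c n n n n c ): 1 tree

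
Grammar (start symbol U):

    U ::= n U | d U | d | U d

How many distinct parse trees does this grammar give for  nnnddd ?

16

Parse trees for nnnddd (showing first 6 of 16):
  [U n [U n [U n [U d [U d [U d]]]]]]
  [U n [U n [U n [U d [U [U d] d]]]]]
  [U n [U n [U n [U [U d [U d]] d]]]]
  [U n [U n [U n [U [U [U d] d] d]]]]
  [U n [U n [U [U n [U d [U d]]] d]]]
  [U n [U n [U [U n [U [U d] d]] d]]]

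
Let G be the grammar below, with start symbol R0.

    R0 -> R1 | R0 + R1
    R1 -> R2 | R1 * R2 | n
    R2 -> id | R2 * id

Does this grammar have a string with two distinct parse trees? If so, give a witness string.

Ambiguous

Witness: id * id

Derivation 1: R0 ⇒ R1 ⇒ R2 ⇒ R2 * id ⇒ id * id
Derivation 2: R0 ⇒ R1 ⇒ R1 * R2 ⇒ R2 * R2 ⇒ id * R2 ⇒ id * id

Two distinct leftmost derivations for the same string.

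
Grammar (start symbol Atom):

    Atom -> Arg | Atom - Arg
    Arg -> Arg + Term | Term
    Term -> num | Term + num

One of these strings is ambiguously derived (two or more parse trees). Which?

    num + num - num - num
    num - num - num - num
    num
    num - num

num + num - num - num

num + num - num - num: 2 trees
num - num - num - num: 1 tree
num: 1 tree
num - num: 1 tree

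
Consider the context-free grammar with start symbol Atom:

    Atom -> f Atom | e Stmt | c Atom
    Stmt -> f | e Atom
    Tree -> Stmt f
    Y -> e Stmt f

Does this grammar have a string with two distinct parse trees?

(Tree, Y are unreachable from Atom, so their rules don't affect L(Atom).) Restricted to the reachable nonterminals, every rule has the form A → t or A → t B, and no two rules for the same A share a first terminal. The grammar encodes a DFA — one run per string.

Unambiguous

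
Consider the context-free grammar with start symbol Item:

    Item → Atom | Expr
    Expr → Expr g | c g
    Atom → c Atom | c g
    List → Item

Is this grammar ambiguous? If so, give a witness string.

Ambiguous

Witness: c g

Derivation 1: Item ⇒ Atom ⇒ c g
Derivation 2: Item ⇒ Expr ⇒ c g

Two distinct leftmost derivations for the same string.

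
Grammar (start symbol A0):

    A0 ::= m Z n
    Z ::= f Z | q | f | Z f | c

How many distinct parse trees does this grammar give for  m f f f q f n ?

4

Parse trees for m f f f q f n:
  [A0 m [Z f [Z f [Z f [Z [Z q] f]]]] n]
  [A0 m [Z f [Z f [Z [Z f [Z q]] f]]] n]
  [A0 m [Z f [Z [Z f [Z f [Z q]]] f]] n]
  [A0 m [Z [Z f [Z f [Z f [Z q]]]] f] n]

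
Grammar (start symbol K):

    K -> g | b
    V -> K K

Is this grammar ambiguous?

(V is unreachable from K, so its rules don't affect L(K).) The reachable rules are right-linear with at most one rule per (nonterminal, next-terminal) pair. Each input token forces the next rule, so parsing is deterministic.

Unambiguous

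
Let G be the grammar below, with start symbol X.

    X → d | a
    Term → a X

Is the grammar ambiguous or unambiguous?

Unambiguous

(Term is unreachable from X, so its rules don't affect L(X).) Each reachable nonterminal has at most one production per leading terminal, and all productions are right-linear; the derivation is determined token-by-token.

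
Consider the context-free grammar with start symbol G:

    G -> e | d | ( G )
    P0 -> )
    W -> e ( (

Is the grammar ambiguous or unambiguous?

Unambiguous

(P0, W are unreachable from G, so their rules don't affect L(G).) Each string is a nest of matched brackets around a single atom. An opening bracket forces the recursive rule; an atom forces the base rule.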